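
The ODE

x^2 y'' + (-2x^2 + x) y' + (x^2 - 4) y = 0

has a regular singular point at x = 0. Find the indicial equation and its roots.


Divide by x^2 to reach normal form y'' + P_1(x) y' + P_2(x) y = 0 with P_1(x) = -2 + 1/x and P_2(x) = 1 - 4/x^2.
x = 0 is a singular point because the y'-coefficient -2 + 1/x has a pole at x = 0 and the y-coefficient 1 - 4/x^2 has a pole at x = 0.
It is a regular singular point because x P_1(x) = p(x) = 1 - 2x and x^2 P_2(x) = q(x) = x^2 - 4 are polynomials, hence analytic at x = 0.
p(0) = 1,  q(0) = -4.
Indicial equation: r(r-1) + p(0) r + q(0) = 0, i.e. r^2 + (p(0) - 1) r + q(0) = 0, i.e. r^2 - 4 = 0.
Discriminant: (0)^2 - 4(-4) = 16, so r = (0 ± 4)/2.
Solving: r_1 = 2, r_2 = -2.

indicial: r^2 - 4 = 0; roots r_1 = 2, r_2 = -2


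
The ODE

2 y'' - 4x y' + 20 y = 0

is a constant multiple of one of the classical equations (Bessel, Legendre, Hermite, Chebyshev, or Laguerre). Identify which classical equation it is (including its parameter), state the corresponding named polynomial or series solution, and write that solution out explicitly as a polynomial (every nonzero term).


All three coefficients share the factor 2; dividing through by 2 gives  y'' - 2x y' + 10 y = 0.
This matches the Hermite equation y'' - 2x y' + 2n y = 0 with 2n = 10, so n = 5; the polynomial solution is H_5(x).
With y = sum_k a_k x^k, matching x^k gives (k+2)(k+1) a_{k+2} = 2(k - n) a_k = 2(k - 5) a_k. The right side vanishes at k = 5, so the series with the parity of 5 terminates at degree 5.
Standard normalization: leading coefficient of H_n is 2^n, so a_5 = 2^5 = 32. Work downward with a_k = (k+1)(k+2) a_{k+2} / (2(k - n)):
  a_3 = (4)(5)(32) / (2(3 - 5)) = 640/(-4) = -160
  a_1 = (2)(3)(-160) / (2(1 - 5)) = -960/(-8) = 120
Hence H_5(x) = 32 x^5 - 160 x^3 + 120 x.

H_5(x); series = 32 x^5 - 160 x^3 + 120 x


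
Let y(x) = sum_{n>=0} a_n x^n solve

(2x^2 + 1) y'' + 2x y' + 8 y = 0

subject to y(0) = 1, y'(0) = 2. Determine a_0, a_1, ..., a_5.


Ansatz: y(x) = sum_{n>=0} a_n x^n, so y'(x) = sum_{n>=1} n a_n x^(n-1) and y''(x) = sum_{n>=2} n(n-1) a_n x^(n-2).
Substitute into P(x) y'' + Q(x) y' + R(x) y = 0 with P(x) = 2x^2 + 1, Q(x) = 2x, R(x) = 8, and match powers of x.
Initial conditions: a_0 = 1, a_1 = 2.
Setting the coefficient of each power of x to zero and solving order by order (substituting the coefficients already found):
  x^0: 2 a_2 + 8 a_0 = 0  ->  2 a_2 = -8 a_0 = -8  ->  a_2 = -4
  x^1: 6 a_3 + 10 a_1 = 0  ->  6 a_3 = -10 a_1 = -20  ->  a_3 = -10/3
  x^2: 12 a_4 + 16 a_2 = 0  ->  12 a_4 = -16 a_2 = 64  ->  a_4 = 16/3
  x^3: 20 a_5 + 26 a_3 = 0  ->  20 a_5 = -26 a_3 = 260/3  ->  a_5 = 13/3
Truncated series: y(x) = 1 + 2 x - 4 x^2 - (10/3) x^3 + (16/3) x^4 + (13/3) x^5 + O(x^6).

a_0 = 1; a_1 = 2; a_2 = -4; a_3 = -10/3; a_4 = 16/3; a_5 = 13/3


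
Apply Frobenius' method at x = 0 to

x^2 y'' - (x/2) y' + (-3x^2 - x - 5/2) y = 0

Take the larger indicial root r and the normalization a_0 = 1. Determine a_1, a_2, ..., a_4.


Write in Frobenius form y'' + (p(x)/x) y' + (q(x)/x^2) y = 0:
  p(x) = -1/2,  q(x) = -3x^2 - x - 5/2.
Indicial equation: r(r-1) + (-1/2) r + (-5/2) = 0 -> roots r_1 = 5/2, r_2 = -1.
Take r = r_1 = 5/2. Let y(x) = x^r sum_{n>=0} a_n x^n with a_0 = 1.
Substitute y = x^r sum a_n x^n and match x^{r+n}. The recurrence is
  D(n) a_n - 1 a_{n-1} - 3 a_{n-2} = 0,  where D(n) = (r+n)(r+n-1) + (-1/2)(r+n) + (-5/2).
  a_n = [1 a_{n-1} + 3 a_{n-2}] / D(n).
Since the indicial polynomial factors as (r - r_1)(r - r_2), D(n) = (r_1 + n - r_1)(r_1 + n - r_2) = n(n + 7/2).
Evaluating step by step (a_0 = 1):
  n = 1: D(1) = 1(1 + 7/2) = 9/2; numerator = 1(1) = 1; a_1 = (1)/(9/2) = 2/9
  n = 2: D(2) = 2(2 + 7/2) = 11; numerator = 1(2/9) + 3(1) = 29/9; a_2 = (29/9)/(11) = 29/99
  n = 3: D(3) = 3(3 + 7/2) = 39/2; numerator = 1(29/99) + 3(2/9) = 95/99; a_3 = (95/99)/(39/2) = 190/3861
  n = 4: D(4) = 4(4 + 7/2) = 30; numerator = 1(190/3861) + 3(29/99) = 3583/3861; a_4 = (3583/3861)/(30) = 3583/115830

r = 5/2; a_0 = 1; a_1 = 2/9; a_2 = 29/99; a_3 = 190/3861; a_4 = 3583/115830


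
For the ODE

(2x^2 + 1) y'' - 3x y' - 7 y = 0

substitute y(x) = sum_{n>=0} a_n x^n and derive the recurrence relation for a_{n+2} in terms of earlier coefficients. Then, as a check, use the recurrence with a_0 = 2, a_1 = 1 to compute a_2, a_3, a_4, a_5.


Substitute y = sum_n a_n x^n.
(1 + 2 x^2) y'' contributes (n+2)(n+1) a_{n+2} + 2 n(n-1) a_n at x^n.
-3 x y'(x) contributes -3 n a_n at x^n.
-7 y(x) contributes -7 a_n at x^n.
Matching x^n: (n+2)(n+1) a_{n+2} + (2 n(n-1) - 3 n - 7) a_n = 0.
Thus a_{n+2} = (-2 n(n-1) + 3 n + 7) / ((n+1)(n+2)) * a_n.

Check with a_0 = 2, a_1 = 1 (apply the recurrence for n = 0, 1, 2, 3): a_0 = 2, a_1 = 1, a_2 = 7, a_3 = 5/3, a_4 = 21/4, a_5 = 1/3.

a_(n+2) = (-2 n(n-1) + 3 n + 7) / ((n+1)(n+2)) * a_n; check: a_0 = 2, a_1 = 1, a_2 = 7, a_3 = 5/3, a_4 = 21/4, a_5 = 1/3


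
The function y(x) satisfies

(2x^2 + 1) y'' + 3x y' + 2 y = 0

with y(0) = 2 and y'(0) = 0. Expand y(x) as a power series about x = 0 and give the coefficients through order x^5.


Ansatz: y(x) = sum_{n>=0} a_n x^n, so y'(x) = sum_{n>=1} n a_n x^(n-1) and y''(x) = sum_{n>=2} n(n-1) a_n x^(n-2).
Substitute into P(x) y'' + Q(x) y' + R(x) y = 0 with P(x) = 2x^2 + 1, Q(x) = 3x, R(x) = 2, and match powers of x.
Initial conditions: a_0 = 2, a_1 = 0.
Setting the coefficient of each power of x to zero and solving order by order (substituting the coefficients already found):
  x^0: 2 a_2 + 2 a_0 = 0  ->  2 a_2 = -2 a_0 = -4  ->  a_2 = -2
  x^1: 6 a_3 + 5 a_1 = 0  ->  6 a_3 = -5 a_1 = 0  ->  a_3 = 0
  x^2: 12 a_4 + 12 a_2 = 0  ->  12 a_4 = -12 a_2 = 24  ->  a_4 = 2
  x^3: 20 a_5 + 23 a_3 = 0  ->  20 a_5 = -23 a_3 = 0  ->  a_5 = 0
Truncated series: y(x) = 2 - 2 x^2 + 2 x^4 + O(x^6).

a_0 = 2; a_1 = 0; a_2 = -2; a_3 = 0; a_4 = 2; a_5 = 0


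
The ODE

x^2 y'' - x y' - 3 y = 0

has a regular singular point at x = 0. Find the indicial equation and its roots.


Divide by x^2 to reach normal form y'' + P_1(x) y' + P_2(x) y = 0 with P_1(x) = -1/x and P_2(x) = -3/x^2.
x = 0 is a singular point because the y'-coefficient -1/x has a pole at x = 0 and the y-coefficient -3/x^2 has a pole at x = 0.
It is a regular singular point because x P_1(x) = p(x) = -1 and x^2 P_2(x) = q(x) = -3 are polynomials, hence analytic at x = 0.
p(0) = -1,  q(0) = -3.
Indicial equation: r(r-1) + p(0) r + q(0) = 0, i.e. r^2 + (p(0) - 1) r + q(0) = 0, i.e. r^2 - 2 r - 3 = 0.
Discriminant: (-2)^2 - 4(-3) = 16, so r = (2 ± 4)/2.
Solving: r_1 = 3, r_2 = -1.

indicial: r^2 - 2 r - 3 = 0; roots r_1 = 3, r_2 = -1


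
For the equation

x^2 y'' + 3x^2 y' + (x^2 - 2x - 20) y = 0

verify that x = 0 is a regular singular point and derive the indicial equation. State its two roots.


Divide by x^2 to reach normal form y'' + P_1(x) y' + P_2(x) y = 0 with P_1(x) = 3 and P_2(x) = 1 - 2/x - 20/x^2.
x = 0 is a singular point because the y-coefficient 1 - 2/x - 20/x^2 has a pole at x = 0.
It is a regular singular point because x P_1(x) = p(x) = 3x and x^2 P_2(x) = q(x) = x^2 - 2x - 20 are polynomials, hence analytic at x = 0.
p(0) = 0,  q(0) = -20.
Indicial equation: r(r-1) + p(0) r + q(0) = 0, i.e. r^2 + (p(0) - 1) r + q(0) = 0, i.e. r^2 - 1 r - 20 = 0.
Discriminant: (-1)^2 - 4(-20) = 81, so r = (1 ± 9)/2.
Solving: r_1 = 5, r_2 = -4.

indicial: r^2 - 1 r - 20 = 0; roots r_1 = 5, r_2 = -4


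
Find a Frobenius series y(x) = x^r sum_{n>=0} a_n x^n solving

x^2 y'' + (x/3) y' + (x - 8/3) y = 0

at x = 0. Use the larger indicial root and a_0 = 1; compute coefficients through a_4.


Write in Frobenius form y'' + (p(x)/x) y' + (q(x)/x^2) y = 0:
  p(x) = 1/3,  q(x) = x - 8/3.
Indicial equation: r(r-1) + (1/3) r + (-8/3) = 0 -> roots r_1 = 2, r_2 = -4/3.
Take r = r_1 = 2. Let y(x) = x^r sum_{n>=0} a_n x^n with a_0 = 1.
Substitute y = x^r sum a_n x^n and match x^{r+n}. The recurrence is
  D(n) a_n + 1 a_{n-1} = 0,  where D(n) = (r+n)(r+n-1) + (1/3)(r+n) + (-8/3).
  a_n = -1 / D(n) * a_{n-1}.
Since the indicial polynomial factors as (r - r_1)(r - r_2), D(n) = (r_1 + n - r_1)(r_1 + n - r_2) = n(n + 10/3).
Evaluating step by step (a_0 = 1):
  n = 1: D(1) = 1(1 + 10/3) = 13/3; numerator = -1(1) = -1; a_1 = (-1)/(13/3) = -3/13
  n = 2: D(2) = 2(2 + 10/3) = 32/3; numerator = -1(-3/13) = 3/13; a_2 = (3/13)/(32/3) = 9/416
  n = 3: D(3) = 3(3 + 10/3) = 19; numerator = -1(9/416) = -9/416; a_3 = (-9/416)/(19) = -9/7904
  n = 4: D(4) = 4(4 + 10/3) = 88/3; numerator = -1(-9/7904) = 9/7904; a_4 = (9/7904)/(88/3) = 27/695552

r = 2; a_0 = 1; a_1 = -3/13; a_2 = 9/416; a_3 = -9/7904; a_4 = 27/695552


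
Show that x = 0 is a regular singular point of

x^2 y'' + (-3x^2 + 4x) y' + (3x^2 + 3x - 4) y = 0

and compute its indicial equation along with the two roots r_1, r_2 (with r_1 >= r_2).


Divide by x^2 to reach normal form y'' + P_1(x) y' + P_2(x) y = 0 with P_1(x) = -3 + 4/x and P_2(x) = 3 + 3/x - 4/x^2.
x = 0 is a singular point because the y'-coefficient -3 + 4/x has a pole at x = 0 and the y-coefficient 3 + 3/x - 4/x^2 has a pole at x = 0.
It is a regular singular point because x P_1(x) = p(x) = 4 - 3x and x^2 P_2(x) = q(x) = 3x^2 + 3x - 4 are polynomials, hence analytic at x = 0.
p(0) = 4,  q(0) = -4.
Indicial equation: r(r-1) + p(0) r + q(0) = 0, i.e. r^2 + (p(0) - 1) r + q(0) = 0, i.e. r^2 + 3 r - 4 = 0.
Discriminant: (3)^2 - 4(-4) = 25, so r = (-3 ± 5)/2.
Solving: r_1 = 1, r_2 = -4.

indicial: r^2 + 3 r - 4 = 0; roots r_1 = 1, r_2 = -4


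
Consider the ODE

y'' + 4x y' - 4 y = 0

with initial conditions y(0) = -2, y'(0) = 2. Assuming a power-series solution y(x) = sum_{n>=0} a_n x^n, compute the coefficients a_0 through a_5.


Ansatz: y(x) = sum_{n>=0} a_n x^n, so y'(x) = sum_{n>=1} n a_n x^(n-1) and y''(x) = sum_{n>=2} n(n-1) a_n x^(n-2).
Substitute into P(x) y'' + Q(x) y' + R(x) y = 0 with P(x) = 1, Q(x) = 4x, R(x) = -4, and match powers of x.
Initial conditions: a_0 = -2, a_1 = 2.
Setting the coefficient of each power of x to zero and solving order by order (substituting the coefficients already found):
  x^0: 2 a_2 - 4 a_0 = 0  ->  2 a_2 = 4 a_0 = -8  ->  a_2 = -4
  x^1: 6 a_3 = 0  ->  a_3 = 0
  x^2: 12 a_4 + 4 a_2 = 0  ->  12 a_4 = -4 a_2 = 16  ->  a_4 = 4/3
  x^3: 20 a_5 + 8 a_3 = 0  ->  20 a_5 = -8 a_3 = 0  ->  a_5 = 0
Truncated series: y(x) = -2 + 2 x - 4 x^2 + (4/3) x^4 + O(x^6).

a_0 = -2; a_1 = 2; a_2 = -4; a_3 = 0; a_4 = 4/3; a_5 = 0


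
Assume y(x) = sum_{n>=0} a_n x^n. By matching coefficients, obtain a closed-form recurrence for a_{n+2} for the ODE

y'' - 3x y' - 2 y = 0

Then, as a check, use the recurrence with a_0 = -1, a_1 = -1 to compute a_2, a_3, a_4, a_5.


Substitute y = sum_n a_n x^n.
y''(x) has coefficient (n+2)(n+1) a_{n+2} at x^n;
-3 x y'(x) has coefficient -3 n a_n at x^n (shift);
-2 y(x) has coefficient -2 a_n at x^n.
Matching x^n: (n+2)(n+1) a_{n+2} + (-3n - 2) a_n = 0.
Thus a_{n+2} = (3n + 2) / ((n+1)(n+2)) * a_n.

Check with a_0 = -1, a_1 = -1 (apply the recurrence for n = 0, 1, 2, 3): a_0 = -1, a_1 = -1, a_2 = -1, a_3 = -5/6, a_4 = -2/3, a_5 = -11/24.

a_(n+2) = (3n + 2) / ((n+1)(n+2)) * a_n; check: a_0 = -1, a_1 = -1, a_2 = -1, a_3 = -5/6, a_4 = -2/3, a_5 = -11/24


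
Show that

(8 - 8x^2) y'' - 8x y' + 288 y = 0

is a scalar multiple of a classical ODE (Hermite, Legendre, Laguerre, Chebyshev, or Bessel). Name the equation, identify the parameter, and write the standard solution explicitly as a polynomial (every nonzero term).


All three coefficients share the factor 8; dividing through by 8 gives  (1 - x^2) y'' - x y' + 36 y = 0.
This matches the Chebyshev equation (1 - x^2) y'' - x y' + n^2 y = 0 (note the -x y' term, not -2x y') with n^2 = 36, so n = 6; the polynomial solution is T_6(x).
With y = sum_k a_k x^k, matching x^k gives (k+2)(k+1) a_{k+2} = (k^2 - n^2) a_k = (k - 6)(k + 6) a_k. The right side vanishes at k = 6, so the series with the parity of 6 terminates at degree 6.
Standard normalization: leading coefficient of T_n is 2^(n-1), so a_6 = 2^5 = 32. Work downward with a_k = (k+1)(k+2) a_{k+2} / ((k - 6)(k + 6)):
  a_4 = (5)(6)(32) / ((4 - 6)(4 + 6)) = 960/(-20) = -48
  a_2 = (3)(4)(-48) / ((2 - 6)(2 + 6)) = -576/(-32) = 18
  a_0 = (1)(2)(18) / ((0 - 6)(0 + 6)) = 36/(-36) = -1
Hence T_6(x) = 32 x^6 - 48 x^4 + 18 x^2 - 1.

T_6(x); series = 32 x^6 - 48 x^4 + 18 x^2 - 1


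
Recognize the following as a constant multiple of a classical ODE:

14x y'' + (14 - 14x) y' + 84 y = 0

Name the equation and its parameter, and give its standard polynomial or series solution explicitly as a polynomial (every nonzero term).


All three coefficients share the factor 14; dividing through by 14 gives  x y'' + (1 - x) y' + 6 y = 0.
This matches the Laguerre equation x y'' + (1 - x) y' + n y = 0 with n = 6; the polynomial solution is L_6(x).
With y = sum_k a_k x^k, matching x^k gives (k+1)k a_{k+1} + (k+1) a_{k+1} - k a_k + n a_k = 0, i.e. (k+1)^2 a_{k+1} = (k - n) a_k = (k - 6) a_k. The right side vanishes at k = 6, so the series terminates at degree 6.
Standard normalization L_n(0) = 1 gives a_0 = 1. Work upward with a_{k+1} = (k - 6) a_k / (k+1)^2:
  a_1 = (0 - 6)(1) / 1^2 = -6/1 = -6
  a_2 = (1 - 6)(-6) / 2^2 = 30/4 = 15/2
  a_3 = (2 - 6)(15/2) / 3^2 = -30/9 = -10/3
  a_4 = (3 - 6)(-10/3) / 4^2 = 10/16 = 5/8
  a_5 = (4 - 6)(5/8) / 5^2 = (-5/4)/25 = -1/20
  a_6 = (5 - 6)(-1/20) / 6^2 = (1/20)/36 = 1/720
Hence L_6(x) = x^6/720 - x^5/20 + 5 x^4/8 - 10 x^3/3 + 15 x^2/2 - 6 x + 1.

L_6(x); series = x^6/720 - x^5/20 + 5 x^4/8 - 10 x^3/3 + 15 x^2/2 - 6 x + 1


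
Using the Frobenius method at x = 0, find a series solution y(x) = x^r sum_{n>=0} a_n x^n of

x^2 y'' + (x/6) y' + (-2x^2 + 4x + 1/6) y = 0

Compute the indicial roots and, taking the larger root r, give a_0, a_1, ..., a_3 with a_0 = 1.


Write in Frobenius form y'' + (p(x)/x) y' + (q(x)/x^2) y = 0:
  p(x) = 1/6,  q(x) = -2x^2 + 4x + 1/6.
Indicial equation: r(r-1) + (1/6) r + (1/6) = 0 -> roots r_1 = 1/2, r_2 = 1/3.
Take r = r_1 = 1/2. Let y(x) = x^r sum_{n>=0} a_n x^n with a_0 = 1.
Substitute y = x^r sum a_n x^n and match x^{r+n}. The recurrence is
  D(n) a_n + 4 a_{n-1} - 2 a_{n-2} = 0,  where D(n) = (r+n)(r+n-1) + (1/6)(r+n) + (1/6).
  a_n = [-4 a_{n-1} + 2 a_{n-2}] / D(n).
Since the indicial polynomial factors as (r - r_1)(r - r_2), D(n) = (r_1 + n - r_1)(r_1 + n - r_2) = n(n + 1/6).
Evaluating step by step (a_0 = 1):
  n = 1: D(1) = 1(1 + 1/6) = 7/6; numerator = -4(1) = -4; a_1 = (-4)/(7/6) = -24/7
  n = 2: D(2) = 2(2 + 1/6) = 13/3; numerator = -4(-24/7) + 2(1) = 110/7; a_2 = (110/7)/(13/3) = 330/91
  n = 3: D(3) = 3(3 + 1/6) = 19/2; numerator = -4(330/91) + 2(-24/7) = -1944/91; a_3 = (-1944/91)/(19/2) = -3888/1729

r = 1/2; a_0 = 1; a_1 = -24/7; a_2 = 330/91; a_3 = -3888/1729


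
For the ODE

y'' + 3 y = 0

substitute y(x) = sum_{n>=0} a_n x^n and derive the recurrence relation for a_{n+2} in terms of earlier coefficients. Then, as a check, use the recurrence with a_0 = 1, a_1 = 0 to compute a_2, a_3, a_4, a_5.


Substitute y = sum_n a_n x^n into y'' + (const) y = 0.
y''(x) = sum_{n>=0} (n+2)(n+1) a_{n+2} x^n.
The ODE becomes sum_n [(n+2)(n+1) a_{n+2} + 3 a_n] x^n = 0.
Setting each coefficient to zero gives the recurrence:
  (n+2)(n+1) a_{n+2} + 3 a_n = 0,
  a_{n+2} = -3 / ((n+1)(n+2)) a_n.

Check with a_0 = 1, a_1 = 0 (apply the recurrence for n = 0, 1, 2, 3): a_0 = 1, a_1 = 0, a_2 = -3/2, a_3 = 0, a_4 = 3/8, a_5 = 0.

a_{n+2} = -3/((n+1)(n+2)) * a_n; check: a_0 = 1, a_1 = 0, a_2 = -3/2, a_3 = 0, a_4 = 3/8, a_5 = 0


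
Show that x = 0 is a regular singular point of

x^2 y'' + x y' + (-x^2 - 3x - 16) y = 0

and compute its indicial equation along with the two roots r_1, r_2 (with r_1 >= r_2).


Divide by x^2 to reach normal form y'' + P_1(x) y' + P_2(x) y = 0 with P_1(x) = 1/x and P_2(x) = -1 - 3/x - 16/x^2.
x = 0 is a singular point because the y'-coefficient 1/x has a pole at x = 0 and the y-coefficient -1 - 3/x - 16/x^2 has a pole at x = 0.
It is a regular singular point because x P_1(x) = p(x) = 1 and x^2 P_2(x) = q(x) = -x^2 - 3x - 16 are polynomials, hence analytic at x = 0.
p(0) = 1,  q(0) = -16.
Indicial equation: r(r-1) + p(0) r + q(0) = 0, i.e. r^2 + (p(0) - 1) r + q(0) = 0, i.e. r^2 - 16 = 0.
Discriminant: (0)^2 - 4(-16) = 64, so r = (0 ± 8)/2.
Solving: r_1 = 4, r_2 = -4.

indicial: r^2 - 16 = 0; roots r_1 = 4, r_2 = -4


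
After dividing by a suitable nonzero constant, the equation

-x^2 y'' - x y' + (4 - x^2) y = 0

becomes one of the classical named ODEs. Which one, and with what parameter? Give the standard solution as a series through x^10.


All three coefficients share the factor -1; dividing through by -1 gives  x^2 y'' + x y' + (x^2 - 4) y = 0.
This matches the Bessel equation x^2 y'' + x y' + (x^2 - nu^2) y = 0 with nu^2 = 4, so nu = 2; the solution bounded at x = 0 is J_2(x).
Frobenius at x = 0: indicial roots ±nu; for r = nu the recurrence k(k + 2nu) c_k = -c_{k-2} gives the standard series J_nu(x) = sum_{k>=0} (-1)^k / (k! (k+nu)!) (x/2)^(2k+nu). Evaluate the first 5 terms:
  k = 0: (-1)^0 / (0! * 2! * 2^2) x^2 = 1/(1*2*4) x^2 = (1/8) x^2
  k = 1: (-1)^1 / (1! * 3! * 2^4) x^4 = -1/(1*6*16) x^4 = (-1/96) x^4
  k = 2: (-1)^2 / (2! * 4! * 2^6) x^6 = 1/(2*24*64) x^6 = (1/3072) x^6
  k = 3: (-1)^3 / (3! * 5! * 2^8) x^8 = -1/(6*120*256) x^8 = (-1/184320) x^8
  k = 4: (-1)^4 / (4! * 6! * 2^10) x^10 = 1/(24*720*1024) x^10 = (1/17694720) x^10
Hence J_2(x) = x^10/17694720 - x^8/184320 + x^6/3072 - x^4/96 + x^2/8 + ....

J_2(x); series = x^10/17694720 - x^8/184320 + x^6/3072 - x^4/96 + x^2/8


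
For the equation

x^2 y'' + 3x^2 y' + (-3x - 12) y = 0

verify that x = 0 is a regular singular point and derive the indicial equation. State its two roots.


Divide by x^2 to reach normal form y'' + P_1(x) y' + P_2(x) y = 0 with P_1(x) = 3 and P_2(x) = -3/x - 12/x^2.
x = 0 is a singular point because the y-coefficient -3/x - 12/x^2 has a pole at x = 0.
It is a regular singular point because x P_1(x) = p(x) = 3x and x^2 P_2(x) = q(x) = -3x - 12 are polynomials, hence analytic at x = 0.
p(0) = 0,  q(0) = -12.
Indicial equation: r(r-1) + p(0) r + q(0) = 0, i.e. r^2 + (p(0) - 1) r + q(0) = 0, i.e. r^2 - 1 r - 12 = 0.
Discriminant: (-1)^2 - 4(-12) = 49, so r = (1 ± 7)/2.
Solving: r_1 = 4, r_2 = -3.

indicial: r^2 - 1 r - 12 = 0; roots r_1 = 4, r_2 = -3


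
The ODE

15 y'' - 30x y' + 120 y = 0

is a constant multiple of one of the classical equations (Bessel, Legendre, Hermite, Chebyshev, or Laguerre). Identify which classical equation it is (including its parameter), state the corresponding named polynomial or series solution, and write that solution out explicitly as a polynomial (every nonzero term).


All three coefficients share the factor 15; dividing through by 15 gives  y'' - 2x y' + 8 y = 0.
This matches the Hermite equation y'' - 2x y' + 2n y = 0 with 2n = 8, so n = 4; the polynomial solution is H_4(x).
With y = sum_k a_k x^k, matching x^k gives (k+2)(k+1) a_{k+2} = 2(k - n) a_k = 2(k - 4) a_k. The right side vanishes at k = 4, so the series with the parity of 4 terminates at degree 4.
Standard normalization: leading coefficient of H_n is 2^n, so a_4 = 2^4 = 16. Work downward with a_k = (k+1)(k+2) a_{k+2} / (2(k - n)):
  a_2 = (3)(4)(16) / (2(2 - 4)) = 192/(-4) = -48
  a_0 = (1)(2)(-48) / (2(0 - 4)) = -96/(-8) = 12
Hence H_4(x) = 16 x^4 - 48 x^2 + 12.

H_4(x); series = 16 x^4 - 48 x^2 + 12


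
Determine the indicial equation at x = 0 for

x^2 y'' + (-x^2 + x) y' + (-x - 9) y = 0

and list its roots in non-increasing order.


Divide by x^2 to reach normal form y'' + P_1(x) y' + P_2(x) y = 0 with P_1(x) = -1 + 1/x and P_2(x) = -1/x - 9/x^2.
x = 0 is a singular point because the y'-coefficient -1 + 1/x has a pole at x = 0 and the y-coefficient -1/x - 9/x^2 has a pole at x = 0.
It is a regular singular point because x P_1(x) = p(x) = 1 - x and x^2 P_2(x) = q(x) = -x - 9 are polynomials, hence analytic at x = 0.
p(0) = 1,  q(0) = -9.
Indicial equation: r(r-1) + p(0) r + q(0) = 0, i.e. r^2 + (p(0) - 1) r + q(0) = 0, i.e. r^2 - 9 = 0.
Discriminant: (0)^2 - 4(-9) = 36, so r = (0 ± 6)/2.
Solving: r_1 = 3, r_2 = -3.

indicial: r^2 - 9 = 0; roots r_1 = 3, r_2 = -3


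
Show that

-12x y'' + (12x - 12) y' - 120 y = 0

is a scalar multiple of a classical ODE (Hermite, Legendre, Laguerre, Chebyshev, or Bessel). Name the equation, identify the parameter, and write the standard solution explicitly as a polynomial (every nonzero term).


All three coefficients share the factor -12; dividing through by -12 gives  x y'' + (1 - x) y' + 10 y = 0.
This matches the Laguerre equation x y'' + (1 - x) y' + n y = 0 with n = 10; the polynomial solution is L_10(x).
With y = sum_k a_k x^k, matching x^k gives (k+1)k a_{k+1} + (k+1) a_{k+1} - k a_k + n a_k = 0, i.e. (k+1)^2 a_{k+1} = (k - n) a_k = (k - 10) a_k. The right side vanishes at k = 10, so the series terminates at degree 10.
Standard normalization L_n(0) = 1 gives a_0 = 1. Work upward with a_{k+1} = (k - 10) a_k / (k+1)^2:
  a_1 = (0 - 10)(1) / 1^2 = -10/1 = -10
  a_2 = (1 - 10)(-10) / 2^2 = 90/4 = 45/2
  a_3 = (2 - 10)(45/2) / 3^2 = -180/9 = -20
  a_4 = (3 - 10)(-20) / 4^2 = 140/16 = 35/4
  a_5 = (4 - 10)(35/4) / 5^2 = (-105/2)/25 = -21/10
  a_6 = (5 - 10)(-21/10) / 6^2 = (21/2)/36 = 7/24
  a_7 = (6 - 10)(7/24) / 7^2 = (-7/6)/49 = -1/42
  a_8 = (7 - 10)(-1/42) / 8^2 = (1/14)/64 = 1/896
  a_9 = (8 - 10)(1/896) / 9^2 = (-1/448)/81 = -1/36288
  a_10 = (9 - 10)(-1/36288) / 10^2 = (1/36288)/100 = 1/3628800
Hence L_10(x) = x^10/3628800 - x^9/36288 + x^8/896 - x^7/42 + 7 x^6/24 - 21 x^5/10 + 35 x^4/4 - 20 x^3 + 45 x^2/2 - 10 x + 1.

L_10(x); series = x^10/3628800 - x^9/36288 + x^8/896 - x^7/42 + 7 x^6/24 - 21 x^5/10 + 35 x^4/4 - 20 x^3 + 45 x^2/2 - 10 x + 1


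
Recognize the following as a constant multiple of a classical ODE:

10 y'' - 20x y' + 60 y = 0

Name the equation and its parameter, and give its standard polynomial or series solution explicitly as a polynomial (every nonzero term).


All three coefficients share the factor 10; dividing through by 10 gives  y'' - 2x y' + 6 y = 0.
This matches the Hermite equation y'' - 2x y' + 2n y = 0 with 2n = 6, so n = 3; the polynomial solution is H_3(x).
With y = sum_k a_k x^k, matching x^k gives (k+2)(k+1) a_{k+2} = 2(k - n) a_k = 2(k - 3) a_k. The right side vanishes at k = 3, so the series with the parity of 3 terminates at degree 3.
Standard normalization: leading coefficient of H_n is 2^n, so a_3 = 2^3 = 8. Work downward with a_k = (k+1)(k+2) a_{k+2} / (2(k - n)):
  a_1 = (2)(3)(8) / (2(1 - 3)) = 48/(-4) = -12
Hence H_3(x) = 8 x^3 - 12 x.

H_3(x); series = 8 x^3 - 12 x


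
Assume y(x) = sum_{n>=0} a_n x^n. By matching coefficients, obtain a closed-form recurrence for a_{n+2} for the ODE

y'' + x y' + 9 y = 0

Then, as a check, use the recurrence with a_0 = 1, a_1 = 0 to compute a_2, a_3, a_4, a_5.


Substitute y = sum_n a_n x^n.
y''(x) has coefficient (n+2)(n+1) a_{n+2} at x^n;
x y'(x) has coefficient n a_n at x^n (shift);
9 y(x) has coefficient 9 a_n at x^n.
Matching x^n: (n+2)(n+1) a_{n+2} + (n + 9) a_n = 0.
Thus a_{n+2} = (-n - 9) / ((n+1)(n+2)) * a_n.

Check with a_0 = 1, a_1 = 0 (apply the recurrence for n = 0, 1, 2, 3): a_0 = 1, a_1 = 0, a_2 = -9/2, a_3 = 0, a_4 = 33/8, a_5 = 0.

a_(n+2) = (-n - 9) / ((n+1)(n+2)) * a_n; check: a_0 = 1, a_1 = 0, a_2 = -9/2, a_3 = 0, a_4 = 33/8, a_5 = 0


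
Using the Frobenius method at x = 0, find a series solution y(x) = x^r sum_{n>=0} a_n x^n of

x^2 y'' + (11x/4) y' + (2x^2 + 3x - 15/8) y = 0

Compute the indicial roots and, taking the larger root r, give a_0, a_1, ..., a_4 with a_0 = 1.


Write in Frobenius form y'' + (p(x)/x) y' + (q(x)/x^2) y = 0:
  p(x) = 11/4,  q(x) = 2x^2 + 3x - 15/8.
Indicial equation: r(r-1) + (11/4) r + (-15/8) = 0 -> roots r_1 = 3/4, r_2 = -5/2.
Take r = r_1 = 3/4. Let y(x) = x^r sum_{n>=0} a_n x^n with a_0 = 1.
Substitute y = x^r sum a_n x^n and match x^{r+n}. The recurrence is
  D(n) a_n + 3 a_{n-1} + 2 a_{n-2} = 0,  where D(n) = (r+n)(r+n-1) + (11/4)(r+n) + (-15/8).
  a_n = [-3 a_{n-1} - 2 a_{n-2}] / D(n).
Since the indicial polynomial factors as (r - r_1)(r - r_2), D(n) = (r_1 + n - r_1)(r_1 + n - r_2) = n(n + 13/4).
Evaluating step by step (a_0 = 1):
  n = 1: D(1) = 1(1 + 13/4) = 17/4; numerator = -3(1) = -3; a_1 = (-3)/(17/4) = -12/17
  n = 2: D(2) = 2(2 + 13/4) = 21/2; numerator = -3(-12/17) - 2(1) = 2/17; a_2 = (2/17)/(21/2) = 4/357
  n = 3: D(3) = 3(3 + 13/4) = 75/4; numerator = -3(4/357) - 2(-12/17) = 164/119; a_3 = (164/119)/(75/4) = 656/8925
  n = 4: D(4) = 4(4 + 13/4) = 29; numerator = -3(656/8925) - 2(4/357) = -2168/8925; a_4 = (-2168/8925)/(29) = -2168/258825

r = 3/4; a_0 = 1; a_1 = -12/17; a_2 = 4/357; a_3 = 656/8925; a_4 = -2168/258825


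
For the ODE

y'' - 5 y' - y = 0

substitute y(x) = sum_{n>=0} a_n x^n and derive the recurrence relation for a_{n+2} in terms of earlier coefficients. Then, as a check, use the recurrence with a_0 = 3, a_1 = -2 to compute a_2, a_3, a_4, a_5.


Substitute y = sum_n a_n x^n.
y''(x) has coefficient (n+2)(n+1) a_{n+2} at x^n;
-5 y'(x) has coefficient -5 (n+1) a_{n+1} at x^n;
-y(x) has coefficient -1 a_n at x^n.
Matching x^n: (n+2)(n+1) a_{n+2} - 5 (n+1) a_{n+1} - 1 a_n = 0.
Thus a_{n+2} = [5 (n+1) a_{n+1} + 1 a_n] / ((n+1)(n+2)).

Check with a_0 = 3, a_1 = -2 (apply the recurrence for n = 0, 1, 2, 3): a_0 = 3, a_1 = -2, a_2 = -7/2, a_3 = -37/6, a_4 = -8, a_5 = -997/120.

a_(n+2) = [5 (n+1) a_(n+1) + 1 a_n] / ((n+1)(n+2)); check: a_0 = 3, a_1 = -2, a_2 = -7/2, a_3 = -37/6, a_4 = -8, a_5 = -997/120


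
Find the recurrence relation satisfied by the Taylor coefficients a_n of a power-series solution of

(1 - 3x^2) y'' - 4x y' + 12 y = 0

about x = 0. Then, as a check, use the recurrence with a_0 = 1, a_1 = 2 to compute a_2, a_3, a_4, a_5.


Substitute y = sum_n a_n x^n.
(1 - 3 x^2) y'' contributes (n+2)(n+1) a_{n+2} - 3 n(n-1) a_n at x^n.
-4 x y'(x) contributes -4 n a_n at x^n.
12 y(x) contributes 12 a_n at x^n.
Matching x^n: (n+2)(n+1) a_{n+2} + (-3 n(n-1) - 4 n + 12) a_n = 0.
Thus a_{n+2} = (3 n(n-1) + 4 n - 12) / ((n+1)(n+2)) * a_n.

Check with a_0 = 1, a_1 = 2 (apply the recurrence for n = 0, 1, 2, 3): a_0 = 1, a_1 = 2, a_2 = -6, a_3 = -8/3, a_4 = -1, a_5 = -12/5.

a_(n+2) = (3 n(n-1) + 4 n - 12) / ((n+1)(n+2)) * a_n; check: a_0 = 1, a_1 = 2, a_2 = -6, a_3 = -8/3, a_4 = -1, a_5 = -12/5


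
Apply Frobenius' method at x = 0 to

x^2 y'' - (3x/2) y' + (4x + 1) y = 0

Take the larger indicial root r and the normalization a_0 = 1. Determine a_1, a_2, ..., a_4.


Write in Frobenius form y'' + (p(x)/x) y' + (q(x)/x^2) y = 0:
  p(x) = -3/2,  q(x) = 4x + 1.
Indicial equation: r(r-1) + (-3/2) r + (1) = 0 -> roots r_1 = 2, r_2 = 1/2.
Take r = r_1 = 2. Let y(x) = x^r sum_{n>=0} a_n x^n with a_0 = 1.
Substitute y = x^r sum a_n x^n and match x^{r+n}. The recurrence is
  D(n) a_n + 4 a_{n-1} = 0,  where D(n) = (r+n)(r+n-1) + (-3/2)(r+n) + (1).
  a_n = -4 / D(n) * a_{n-1}.
Since the indicial polynomial factors as (r - r_1)(r - r_2), D(n) = (r_1 + n - r_1)(r_1 + n - r_2) = n(n + 3/2).
Evaluating step by step (a_0 = 1):
  n = 1: D(1) = 1(1 + 3/2) = 5/2; numerator = -4(1) = -4; a_1 = (-4)/(5/2) = -8/5
  n = 2: D(2) = 2(2 + 3/2) = 7; numerator = -4(-8/5) = 32/5; a_2 = (32/5)/(7) = 32/35
  n = 3: D(3) = 3(3 + 3/2) = 27/2; numerator = -4(32/35) = -128/35; a_3 = (-128/35)/(27/2) = -256/945
  n = 4: D(4) = 4(4 + 3/2) = 22; numerator = -4(-256/945) = 1024/945; a_4 = (1024/945)/(22) = 512/10395

r = 2; a_0 = 1; a_1 = -8/5; a_2 = 32/35; a_3 = -256/945; a_4 = 512/10395


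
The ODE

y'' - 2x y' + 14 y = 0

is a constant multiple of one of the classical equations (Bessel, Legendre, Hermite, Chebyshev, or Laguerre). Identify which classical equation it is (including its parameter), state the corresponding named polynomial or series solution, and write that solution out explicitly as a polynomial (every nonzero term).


The equation is already in a standard form:  y'' - 2x y' + 14 y = 0.
This matches the Hermite equation y'' - 2x y' + 2n y = 0 with 2n = 14, so n = 7; the polynomial solution is H_7(x).
With y = sum_k a_k x^k, matching x^k gives (k+2)(k+1) a_{k+2} = 2(k - n) a_k = 2(k - 7) a_k. The right side vanishes at k = 7, so the series with the parity of 7 terminates at degree 7.
Standard normalization: leading coefficient of H_n is 2^n, so a_7 = 2^7 = 128. Work downward with a_k = (k+1)(k+2) a_{k+2} / (2(k - n)):
  a_5 = (6)(7)(128) / (2(5 - 7)) = 5376/(-4) = -1344
  a_3 = (4)(5)(-1344) / (2(3 - 7)) = -26880/(-8) = 3360
  a_1 = (2)(3)(3360) / (2(1 - 7)) = 20160/(-12) = -1680
Hence H_7(x) = 128 x^7 - 1344 x^5 + 3360 x^3 - 1680 x.

H_7(x); series = 128 x^7 - 1344 x^5 + 3360 x^3 - 1680 x


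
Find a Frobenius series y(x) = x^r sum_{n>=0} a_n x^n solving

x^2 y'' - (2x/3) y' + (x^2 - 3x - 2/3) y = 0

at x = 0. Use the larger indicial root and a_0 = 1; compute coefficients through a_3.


Write in Frobenius form y'' + (p(x)/x) y' + (q(x)/x^2) y = 0:
  p(x) = -2/3,  q(x) = x^2 - 3x - 2/3.
Indicial equation: r(r-1) + (-2/3) r + (-2/3) = 0 -> roots r_1 = 2, r_2 = -1/3.
Take r = r_1 = 2. Let y(x) = x^r sum_{n>=0} a_n x^n with a_0 = 1.
Substitute y = x^r sum a_n x^n and match x^{r+n}. The recurrence is
  D(n) a_n - 3 a_{n-1} + 1 a_{n-2} = 0,  where D(n) = (r+n)(r+n-1) + (-2/3)(r+n) + (-2/3).
  a_n = [3 a_{n-1} - 1 a_{n-2}] / D(n).
Since the indicial polynomial factors as (r - r_1)(r - r_2), D(n) = (r_1 + n - r_1)(r_1 + n - r_2) = n(n + 7/3).
Evaluating step by step (a_0 = 1):
  n = 1: D(1) = 1(1 + 7/3) = 10/3; numerator = 3(1) = 3; a_1 = (3)/(10/3) = 9/10
  n = 2: D(2) = 2(2 + 7/3) = 26/3; numerator = 3(9/10) - 1(1) = 17/10; a_2 = (17/10)/(26/3) = 51/260
  n = 3: D(3) = 3(3 + 7/3) = 16; numerator = 3(51/260) - 1(9/10) = -81/260; a_3 = (-81/260)/(16) = -81/4160

r = 2; a_0 = 1; a_1 = 9/10; a_2 = 51/260; a_3 = -81/4160


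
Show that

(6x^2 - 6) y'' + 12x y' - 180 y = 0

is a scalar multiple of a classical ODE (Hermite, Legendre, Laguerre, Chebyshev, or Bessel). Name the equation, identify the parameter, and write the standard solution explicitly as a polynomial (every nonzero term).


All three coefficients share the factor -6; dividing through by -6 gives  (1 - x^2) y'' - 2x y' + 30 y = 0.
This matches the Legendre equation (1 - x^2) y'' - 2x y' + n(n+1) y = 0 (note the -2x y' term) with n(n+1) = 30, so n = 5; the polynomial solution is P_5(x).
With y = sum_k a_k x^k, matching x^k gives (k+2)(k+1) a_{k+2} = [k(k+1) - n(n+1)] a_k = (k - 5)(k + 6) a_k. The right side vanishes at k = 5, so the series with the parity of 5 terminates at degree 5.
Standard normalization (P_n(1) = 1): leading coefficient (2n)!/(2^n (n!)^2) = 3628800/(32*14400) = 63/8, so a_5 = 63/8. Work downward with a_k = (k+1)(k+2) a_{k+2} / ((k - 5)(k + 6)):
  a_3 = (4)(5)(63/8) / ((3 - 5)(3 + 6)) = (315/2)/(-18) = -35/4
  a_1 = (2)(3)(-35/4) / ((1 - 5)(1 + 6)) = (-105/2)/(-28) = 15/8
Hence P_5(x) = 63 x^5/8 - 35 x^3/4 + 15 x/8.

P_5(x); series = 63 x^5/8 - 35 x^3/4 + 15 x/8


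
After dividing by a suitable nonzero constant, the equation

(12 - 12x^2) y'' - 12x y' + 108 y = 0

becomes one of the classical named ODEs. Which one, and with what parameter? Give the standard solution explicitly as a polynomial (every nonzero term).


All three coefficients share the factor 12; dividing through by 12 gives  (1 - x^2) y'' - x y' + 9 y = 0.
This matches the Chebyshev equation (1 - x^2) y'' - x y' + n^2 y = 0 (note the -x y' term, not -2x y') with n^2 = 9, so n = 3; the polynomial solution is T_3(x).
With y = sum_k a_k x^k, matching x^k gives (k+2)(k+1) a_{k+2} = (k^2 - n^2) a_k = (k - 3)(k + 3) a_k. The right side vanishes at k = 3, so the series with the parity of 3 terminates at degree 3.
Standard normalization: leading coefficient of T_n is 2^(n-1), so a_3 = 2^2 = 4. Work downward with a_k = (k+1)(k+2) a_{k+2} / ((k - 3)(k + 3)):
  a_1 = (2)(3)(4) / ((1 - 3)(1 + 3)) = 24/(-8) = -3
Hence T_3(x) = 4 x^3 - 3 x.

T_3(x); series = 4 x^3 - 3 x


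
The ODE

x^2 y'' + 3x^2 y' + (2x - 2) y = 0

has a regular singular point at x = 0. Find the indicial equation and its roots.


Divide by x^2 to reach normal form y'' + P_1(x) y' + P_2(x) y = 0 with P_1(x) = 3 and P_2(x) = 2/x - 2/x^2.
x = 0 is a singular point because the y-coefficient 2/x - 2/x^2 has a pole at x = 0.
It is a regular singular point because x P_1(x) = p(x) = 3x and x^2 P_2(x) = q(x) = 2x - 2 are polynomials, hence analytic at x = 0.
p(0) = 0,  q(0) = -2.
Indicial equation: r(r-1) + p(0) r + q(0) = 0, i.e. r^2 + (p(0) - 1) r + q(0) = 0, i.e. r^2 - 1 r - 2 = 0.
Discriminant: (-1)^2 - 4(-2) = 9, so r = (1 ± 3)/2.
Solving: r_1 = 2, r_2 = -1.

indicial: r^2 - 1 r - 2 = 0; roots r_1 = 2, r_2 = -1


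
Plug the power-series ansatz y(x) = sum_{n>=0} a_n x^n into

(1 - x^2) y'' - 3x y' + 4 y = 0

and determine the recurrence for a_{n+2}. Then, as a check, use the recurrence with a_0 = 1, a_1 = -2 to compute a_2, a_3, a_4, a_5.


Substitute y = sum_n a_n x^n.
(1 - 1 x^2) y'' contributes (n+2)(n+1) a_{n+2} - n(n-1) a_n at x^n.
-3 x y'(x) contributes -3 n a_n at x^n.
4 y(x) contributes 4 a_n at x^n.
Matching x^n: (n+2)(n+1) a_{n+2} + (-n(n-1) - 3 n + 4) a_n = 0.
Thus a_{n+2} = (n(n-1) + 3 n - 4) / ((n+1)(n+2)) * a_n.

Check with a_0 = 1, a_1 = -2 (apply the recurrence for n = 0, 1, 2, 3): a_0 = 1, a_1 = -2, a_2 = -2, a_3 = 1/3, a_4 = -2/3, a_5 = 11/60.

a_(n+2) = (n(n-1) + 3 n - 4) / ((n+1)(n+2)) * a_n; check: a_0 = 1, a_1 = -2, a_2 = -2, a_3 = 1/3, a_4 = -2/3, a_5 = 11/60


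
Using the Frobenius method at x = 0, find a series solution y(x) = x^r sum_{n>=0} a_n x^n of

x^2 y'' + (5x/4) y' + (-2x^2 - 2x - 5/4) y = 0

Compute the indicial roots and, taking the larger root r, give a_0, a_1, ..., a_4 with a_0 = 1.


Write in Frobenius form y'' + (p(x)/x) y' + (q(x)/x^2) y = 0:
  p(x) = 5/4,  q(x) = -2x^2 - 2x - 5/4.
Indicial equation: r(r-1) + (5/4) r + (-5/4) = 0 -> roots r_1 = 1, r_2 = -5/4.
Take r = r_1 = 1. Let y(x) = x^r sum_{n>=0} a_n x^n with a_0 = 1.
Substitute y = x^r sum a_n x^n and match x^{r+n}. The recurrence is
  D(n) a_n - 2 a_{n-1} - 2 a_{n-2} = 0,  where D(n) = (r+n)(r+n-1) + (5/4)(r+n) + (-5/4).
  a_n = [2 a_{n-1} + 2 a_{n-2}] / D(n).
Since the indicial polynomial factors as (r - r_1)(r - r_2), D(n) = (r_1 + n - r_1)(r_1 + n - r_2) = n(n + 9/4).
Evaluating step by step (a_0 = 1):
  n = 1: D(1) = 1(1 + 9/4) = 13/4; numerator = 2(1) = 2; a_1 = (2)/(13/4) = 8/13
  n = 2: D(2) = 2(2 + 9/4) = 17/2; numerator = 2(8/13) + 2(1) = 42/13; a_2 = (42/13)/(17/2) = 84/221
  n = 3: D(3) = 3(3 + 9/4) = 63/4; numerator = 2(84/221) + 2(8/13) = 440/221; a_3 = (440/221)/(63/4) = 1760/13923
  n = 4: D(4) = 4(4 + 9/4) = 25; numerator = 2(1760/13923) + 2(84/221) = 14104/13923; a_4 = (14104/13923)/(25) = 14104/348075

r = 1; a_0 = 1; a_1 = 8/13; a_2 = 84/221; a_3 = 1760/13923; a_4 = 14104/348075


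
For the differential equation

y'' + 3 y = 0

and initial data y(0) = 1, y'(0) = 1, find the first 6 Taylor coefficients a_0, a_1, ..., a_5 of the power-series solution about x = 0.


Ansatz: y(x) = sum_{n>=0} a_n x^n, so y'(x) = sum_{n>=1} n a_n x^(n-1) and y''(x) = sum_{n>=2} n(n-1) a_n x^(n-2).
Substitute into P(x) y'' + Q(x) y' + R(x) y = 0 with P(x) = 1, Q(x) = 0, R(x) = 3, and match powers of x.
Initial conditions: a_0 = 1, a_1 = 1.
Setting the coefficient of each power of x to zero and solving order by order (substituting the coefficients already found):
  x^0: 2 a_2 + 3 a_0 = 0  ->  2 a_2 = -3 a_0 = -3  ->  a_2 = -3/2
  x^1: 6 a_3 + 3 a_1 = 0  ->  6 a_3 = -3 a_1 = -3  ->  a_3 = -1/2
  x^2: 12 a_4 + 3 a_2 = 0  ->  12 a_4 = -3 a_2 = 9/2  ->  a_4 = 3/8
  x^3: 20 a_5 + 3 a_3 = 0  ->  20 a_5 = -3 a_3 = 3/2  ->  a_5 = 3/40
Truncated series: y(x) = 1 + x - (3/2) x^2 - (1/2) x^3 + (3/8) x^4 + (3/40) x^5 + O(x^6).

a_0 = 1; a_1 = 1; a_2 = -3/2; a_3 = -1/2; a_4 = 3/8; a_5 = 3/40


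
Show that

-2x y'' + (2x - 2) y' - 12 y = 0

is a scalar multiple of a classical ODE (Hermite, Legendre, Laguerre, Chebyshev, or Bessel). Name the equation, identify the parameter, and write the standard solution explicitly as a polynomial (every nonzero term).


All three coefficients share the factor -2; dividing through by -2 gives  x y'' + (1 - x) y' + 6 y = 0.
This matches the Laguerre equation x y'' + (1 - x) y' + n y = 0 with n = 6; the polynomial solution is L_6(x).
With y = sum_k a_k x^k, matching x^k gives (k+1)k a_{k+1} + (k+1) a_{k+1} - k a_k + n a_k = 0, i.e. (k+1)^2 a_{k+1} = (k - n) a_k = (k - 6) a_k. The right side vanishes at k = 6, so the series terminates at degree 6.
Standard normalization L_n(0) = 1 gives a_0 = 1. Work upward with a_{k+1} = (k - 6) a_k / (k+1)^2:
  a_1 = (0 - 6)(1) / 1^2 = -6/1 = -6
  a_2 = (1 - 6)(-6) / 2^2 = 30/4 = 15/2
  a_3 = (2 - 6)(15/2) / 3^2 = -30/9 = -10/3
  a_4 = (3 - 6)(-10/3) / 4^2 = 10/16 = 5/8
  a_5 = (4 - 6)(5/8) / 5^2 = (-5/4)/25 = -1/20
  a_6 = (5 - 6)(-1/20) / 6^2 = (1/20)/36 = 1/720
Hence L_6(x) = x^6/720 - x^5/20 + 5 x^4/8 - 10 x^3/3 + 15 x^2/2 - 6 x + 1.

L_6(x); series = x^6/720 - x^5/20 + 5 x^4/8 - 10 x^3/3 + 15 x^2/2 - 6 x + 1


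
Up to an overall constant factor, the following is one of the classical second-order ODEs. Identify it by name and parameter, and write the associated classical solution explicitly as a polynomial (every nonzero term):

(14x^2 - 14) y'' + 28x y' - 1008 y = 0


All three coefficients share the factor -14; dividing through by -14 gives  (1 - x^2) y'' - 2x y' + 72 y = 0.
This matches the Legendre equation (1 - x^2) y'' - 2x y' + n(n+1) y = 0 (note the -2x y' term) with n(n+1) = 72, so n = 8; the polynomial solution is P_8(x).
With y = sum_k a_k x^k, matching x^k gives (k+2)(k+1) a_{k+2} = [k(k+1) - n(n+1)] a_k = (k - 8)(k + 9) a_k. The right side vanishes at k = 8, so the series with the parity of 8 terminates at degree 8.
Standard normalization (P_n(1) = 1): leading coefficient (2n)!/(2^n (n!)^2) = 20922789888000/(256*1625702400) = 6435/128, so a_8 = 6435/128. Work downward with a_k = (k+1)(k+2) a_{k+2} / ((k - 8)(k + 9)):
  a_6 = (7)(8)(6435/128) / ((6 - 8)(6 + 9)) = (45045/16)/(-30) = -3003/32
  a_4 = (5)(6)(-3003/32) / ((4 - 8)(4 + 9)) = (-45045/16)/(-52) = 3465/64
  a_2 = (3)(4)(3465/64) / ((2 - 8)(2 + 9)) = (10395/16)/(-66) = -315/32
  a_0 = (1)(2)(-315/32) / ((0 - 8)(0 + 9)) = (-315/16)/(-72) = 35/128
Hence P_8(x) = 6435 x^8/128 - 3003 x^6/32 + 3465 x^4/64 - 315 x^2/32 + 35/128.

P_8(x); series = 6435 x^8/128 - 3003 x^6/32 + 3465 x^4/64 - 315 x^2/32 + 35/128


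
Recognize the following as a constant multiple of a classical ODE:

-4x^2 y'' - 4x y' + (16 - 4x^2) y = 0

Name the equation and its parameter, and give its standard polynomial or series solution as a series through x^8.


All three coefficients share the factor -4; dividing through by -4 gives  x^2 y'' + x y' + (x^2 - 4) y = 0.
This matches the Bessel equation x^2 y'' + x y' + (x^2 - nu^2) y = 0 with nu^2 = 4, so nu = 2; the solution bounded at x = 0 is J_2(x).
Frobenius at x = 0: indicial roots ±nu; for r = nu the recurrence k(k + 2nu) c_k = -c_{k-2} gives the standard series J_nu(x) = sum_{k>=0} (-1)^k / (k! (k+nu)!) (x/2)^(2k+nu). Evaluate the first 4 terms:
  k = 0: (-1)^0 / (0! * 2! * 2^2) x^2 = 1/(1*2*4) x^2 = (1/8) x^2
  k = 1: (-1)^1 / (1! * 3! * 2^4) x^4 = -1/(1*6*16) x^4 = (-1/96) x^4
  k = 2: (-1)^2 / (2! * 4! * 2^6) x^6 = 1/(2*24*64) x^6 = (1/3072) x^6
  k = 3: (-1)^3 / (3! * 5! * 2^8) x^8 = -1/(6*120*256) x^8 = (-1/184320) x^8
Hence J_2(x) = -x^8/184320 + x^6/3072 - x^4/96 + x^2/8 + ....

J_2(x); series = -x^8/184320 + x^6/3072 - x^4/96 + x^2/8


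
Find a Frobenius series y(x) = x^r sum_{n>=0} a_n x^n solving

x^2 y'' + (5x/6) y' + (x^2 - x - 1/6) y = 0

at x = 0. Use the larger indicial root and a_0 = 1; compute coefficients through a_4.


Write in Frobenius form y'' + (p(x)/x) y' + (q(x)/x^2) y = 0:
  p(x) = 5/6,  q(x) = x^2 - x - 1/6.
Indicial equation: r(r-1) + (5/6) r + (-1/6) = 0 -> roots r_1 = 1/2, r_2 = -1/3.
Take r = r_1 = 1/2. Let y(x) = x^r sum_{n>=0} a_n x^n with a_0 = 1.
Substitute y = x^r sum a_n x^n and match x^{r+n}. The recurrence is
  D(n) a_n - 1 a_{n-1} + 1 a_{n-2} = 0,  where D(n) = (r+n)(r+n-1) + (5/6)(r+n) + (-1/6).
  a_n = [1 a_{n-1} - 1 a_{n-2}] / D(n).
Since the indicial polynomial factors as (r - r_1)(r - r_2), D(n) = (r_1 + n - r_1)(r_1 + n - r_2) = n(n + 5/6).
Evaluating step by step (a_0 = 1):
  n = 1: D(1) = 1(1 + 5/6) = 11/6; numerator = 1(1) = 1; a_1 = (1)/(11/6) = 6/11
  n = 2: D(2) = 2(2 + 5/6) = 17/3; numerator = 1(6/11) - 1(1) = -5/11; a_2 = (-5/11)/(17/3) = -15/187
  n = 3: D(3) = 3(3 + 5/6) = 23/2; numerator = 1(-15/187) - 1(6/11) = -117/187; a_3 = (-117/187)/(23/2) = -234/4301
  n = 4: D(4) = 4(4 + 5/6) = 58/3; numerator = 1(-234/4301) - 1(-15/187) = 111/4301; a_4 = (111/4301)/(58/3) = 333/249458

r = 1/2; a_0 = 1; a_1 = 6/11; a_2 = -15/187; a_3 = -234/4301; a_4 = 333/249458
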